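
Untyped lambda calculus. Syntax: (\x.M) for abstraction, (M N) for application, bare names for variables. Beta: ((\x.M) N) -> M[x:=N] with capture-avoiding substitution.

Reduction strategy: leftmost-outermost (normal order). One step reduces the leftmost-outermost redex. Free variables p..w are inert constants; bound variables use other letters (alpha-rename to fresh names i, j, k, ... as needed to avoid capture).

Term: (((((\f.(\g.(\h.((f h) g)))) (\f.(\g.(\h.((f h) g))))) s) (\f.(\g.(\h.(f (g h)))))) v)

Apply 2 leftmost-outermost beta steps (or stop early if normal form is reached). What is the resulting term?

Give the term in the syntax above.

Answer: (((\h.(((\f.(\g.(\h.((f h) g)))) h) s)) (\f.(\g.(\h.(f (g h)))))) v)

Derivation:
Step 0: (((((\f.(\g.(\h.((f h) g)))) (\f.(\g.(\h.((f h) g))))) s) (\f.(\g.(\h.(f (g h)))))) v)
Step 1: ((((\g.(\h.(((\f.(\g.(\h.((f h) g)))) h) g))) s) (\f.(\g.(\h.(f (g h)))))) v)
Step 2: (((\h.(((\f.(\g.(\h.((f h) g)))) h) s)) (\f.(\g.(\h.(f (g h)))))) v)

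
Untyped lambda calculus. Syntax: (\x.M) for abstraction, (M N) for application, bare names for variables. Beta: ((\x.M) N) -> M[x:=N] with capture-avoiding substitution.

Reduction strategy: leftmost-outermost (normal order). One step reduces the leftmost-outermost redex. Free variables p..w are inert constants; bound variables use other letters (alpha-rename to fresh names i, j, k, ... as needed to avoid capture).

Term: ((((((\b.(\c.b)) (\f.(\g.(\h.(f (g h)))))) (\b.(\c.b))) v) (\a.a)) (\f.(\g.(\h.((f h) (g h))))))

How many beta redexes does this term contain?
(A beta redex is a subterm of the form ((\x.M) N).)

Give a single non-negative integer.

Answer: 1

Derivation:
Term: ((((((\b.(\c.b)) (\f.(\g.(\h.(f (g h)))))) (\b.(\c.b))) v) (\a.a)) (\f.(\g.(\h.((f h) (g h))))))
  Redex: ((\b.(\c.b)) (\f.(\g.(\h.(f (g h))))))
Total redexes: 1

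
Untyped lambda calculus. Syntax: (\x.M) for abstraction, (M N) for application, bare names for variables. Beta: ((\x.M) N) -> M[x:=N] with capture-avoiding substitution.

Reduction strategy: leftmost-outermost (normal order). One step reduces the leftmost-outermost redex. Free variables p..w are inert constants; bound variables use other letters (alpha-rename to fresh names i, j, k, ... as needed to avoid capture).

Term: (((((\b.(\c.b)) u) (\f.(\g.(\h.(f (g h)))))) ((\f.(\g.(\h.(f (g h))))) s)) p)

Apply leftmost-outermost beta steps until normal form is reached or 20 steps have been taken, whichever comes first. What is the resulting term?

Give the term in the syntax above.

Answer: ((u (\g.(\h.(s (g h))))) p)

Derivation:
Step 0: (((((\b.(\c.b)) u) (\f.(\g.(\h.(f (g h)))))) ((\f.(\g.(\h.(f (g h))))) s)) p)
Step 1: ((((\c.u) (\f.(\g.(\h.(f (g h)))))) ((\f.(\g.(\h.(f (g h))))) s)) p)
Step 2: ((u ((\f.(\g.(\h.(f (g h))))) s)) p)
Step 3: ((u (\g.(\h.(s (g h))))) p)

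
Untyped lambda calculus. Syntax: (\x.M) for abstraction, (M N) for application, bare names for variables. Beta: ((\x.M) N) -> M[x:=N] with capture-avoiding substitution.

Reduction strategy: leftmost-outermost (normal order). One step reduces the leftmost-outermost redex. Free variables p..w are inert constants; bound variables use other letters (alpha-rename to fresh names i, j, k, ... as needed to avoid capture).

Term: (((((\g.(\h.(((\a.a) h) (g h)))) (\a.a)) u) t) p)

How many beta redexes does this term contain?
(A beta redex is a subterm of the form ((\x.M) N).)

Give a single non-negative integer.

Answer: 2

Derivation:
Term: (((((\g.(\h.(((\a.a) h) (g h)))) (\a.a)) u) t) p)
  Redex: ((\g.(\h.(((\a.a) h) (g h)))) (\a.a))
  Redex: ((\a.a) h)
Total redexes: 2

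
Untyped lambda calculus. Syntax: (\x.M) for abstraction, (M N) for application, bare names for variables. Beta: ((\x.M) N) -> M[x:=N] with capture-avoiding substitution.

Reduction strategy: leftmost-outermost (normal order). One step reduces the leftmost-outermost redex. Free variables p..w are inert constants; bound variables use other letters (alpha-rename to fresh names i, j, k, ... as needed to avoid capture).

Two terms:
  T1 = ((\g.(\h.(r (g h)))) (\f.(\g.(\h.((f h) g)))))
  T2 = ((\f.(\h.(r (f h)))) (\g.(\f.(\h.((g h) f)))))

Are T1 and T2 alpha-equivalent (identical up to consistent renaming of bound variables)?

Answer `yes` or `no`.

Term 1: ((\g.(\h.(r (g h)))) (\f.(\g.(\h.((f h) g)))))
Term 2: ((\f.(\h.(r (f h)))) (\g.(\f.(\h.((g h) f)))))
Alpha-equivalence: compare structure up to binder renaming.
Result: True

Answer: yes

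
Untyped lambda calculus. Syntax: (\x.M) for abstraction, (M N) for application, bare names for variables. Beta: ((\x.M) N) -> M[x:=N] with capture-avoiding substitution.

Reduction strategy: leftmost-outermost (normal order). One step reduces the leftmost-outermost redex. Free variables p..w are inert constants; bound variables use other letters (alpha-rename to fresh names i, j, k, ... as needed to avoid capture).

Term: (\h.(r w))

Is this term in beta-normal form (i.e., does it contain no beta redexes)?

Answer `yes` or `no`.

Term: (\h.(r w))
No beta redexes found.

Answer: yes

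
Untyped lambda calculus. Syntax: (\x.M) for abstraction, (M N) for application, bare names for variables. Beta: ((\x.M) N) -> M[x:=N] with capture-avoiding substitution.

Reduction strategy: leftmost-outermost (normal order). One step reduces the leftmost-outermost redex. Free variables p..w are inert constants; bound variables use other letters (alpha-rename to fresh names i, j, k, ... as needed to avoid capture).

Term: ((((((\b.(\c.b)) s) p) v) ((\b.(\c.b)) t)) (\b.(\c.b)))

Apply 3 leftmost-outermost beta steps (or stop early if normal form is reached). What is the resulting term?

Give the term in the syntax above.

Step 0: ((((((\b.(\c.b)) s) p) v) ((\b.(\c.b)) t)) (\b.(\c.b)))
Step 1: (((((\c.s) p) v) ((\b.(\c.b)) t)) (\b.(\c.b)))
Step 2: (((s v) ((\b.(\c.b)) t)) (\b.(\c.b)))
Step 3: (((s v) (\c.t)) (\b.(\c.b)))

Answer: (((s v) (\c.t)) (\b.(\c.b)))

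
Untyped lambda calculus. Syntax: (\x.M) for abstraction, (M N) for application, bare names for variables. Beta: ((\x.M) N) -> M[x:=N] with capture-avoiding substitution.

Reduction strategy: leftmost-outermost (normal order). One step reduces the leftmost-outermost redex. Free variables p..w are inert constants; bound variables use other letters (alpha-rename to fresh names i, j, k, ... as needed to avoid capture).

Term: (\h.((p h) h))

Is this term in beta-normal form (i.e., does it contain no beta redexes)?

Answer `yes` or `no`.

Term: (\h.((p h) h))
No beta redexes found.

Answer: yes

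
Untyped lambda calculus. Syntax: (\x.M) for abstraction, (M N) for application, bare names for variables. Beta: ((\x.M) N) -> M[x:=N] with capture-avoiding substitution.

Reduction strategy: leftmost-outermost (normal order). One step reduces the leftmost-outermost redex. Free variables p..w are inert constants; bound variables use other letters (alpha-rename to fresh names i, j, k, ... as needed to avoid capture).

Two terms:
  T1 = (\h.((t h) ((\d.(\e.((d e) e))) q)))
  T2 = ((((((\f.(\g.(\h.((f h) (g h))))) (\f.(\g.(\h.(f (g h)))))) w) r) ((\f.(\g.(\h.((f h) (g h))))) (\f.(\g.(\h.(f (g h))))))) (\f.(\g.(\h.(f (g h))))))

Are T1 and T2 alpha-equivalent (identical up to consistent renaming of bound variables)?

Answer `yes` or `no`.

Term 1: (\h.((t h) ((\d.(\e.((d e) e))) q)))
Term 2: ((((((\f.(\g.(\h.((f h) (g h))))) (\f.(\g.(\h.(f (g h)))))) w) r) ((\f.(\g.(\h.((f h) (g h))))) (\f.(\g.(\h.(f (g h))))))) (\f.(\g.(\h.(f (g h))))))
Alpha-equivalence: compare structure up to binder renaming.
Result: False

Answer: no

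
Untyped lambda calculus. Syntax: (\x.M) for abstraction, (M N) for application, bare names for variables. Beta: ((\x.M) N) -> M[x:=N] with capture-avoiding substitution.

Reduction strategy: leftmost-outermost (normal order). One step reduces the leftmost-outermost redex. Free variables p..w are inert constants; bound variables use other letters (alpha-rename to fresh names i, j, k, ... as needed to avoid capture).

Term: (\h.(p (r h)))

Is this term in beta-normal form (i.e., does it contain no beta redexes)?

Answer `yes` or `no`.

Answer: yes

Derivation:
Term: (\h.(p (r h)))
No beta redexes found.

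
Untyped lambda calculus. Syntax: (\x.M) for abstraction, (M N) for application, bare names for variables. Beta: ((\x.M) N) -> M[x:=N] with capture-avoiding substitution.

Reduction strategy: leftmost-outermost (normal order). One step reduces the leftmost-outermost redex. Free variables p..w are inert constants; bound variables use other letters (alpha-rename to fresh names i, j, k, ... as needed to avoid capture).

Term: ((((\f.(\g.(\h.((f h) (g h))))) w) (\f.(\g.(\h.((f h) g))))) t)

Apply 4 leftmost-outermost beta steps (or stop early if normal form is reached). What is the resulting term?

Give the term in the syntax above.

Answer: ((w t) (\g.(\h.((t h) g))))

Derivation:
Step 0: ((((\f.(\g.(\h.((f h) (g h))))) w) (\f.(\g.(\h.((f h) g))))) t)
Step 1: (((\g.(\h.((w h) (g h)))) (\f.(\g.(\h.((f h) g))))) t)
Step 2: ((\h.((w h) ((\f.(\g.(\h.((f h) g)))) h))) t)
Step 3: ((w t) ((\f.(\g.(\h.((f h) g)))) t))
Step 4: ((w t) (\g.(\h.((t h) g))))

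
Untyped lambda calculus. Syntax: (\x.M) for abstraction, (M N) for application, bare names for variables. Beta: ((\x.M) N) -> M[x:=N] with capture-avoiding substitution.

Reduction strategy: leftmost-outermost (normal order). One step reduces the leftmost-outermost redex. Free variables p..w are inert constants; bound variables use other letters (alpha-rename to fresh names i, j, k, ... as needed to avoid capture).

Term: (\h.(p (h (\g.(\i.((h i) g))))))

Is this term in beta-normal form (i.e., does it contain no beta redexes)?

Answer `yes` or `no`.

Answer: yes

Derivation:
Term: (\h.(p (h (\g.(\i.((h i) g))))))
No beta redexes found.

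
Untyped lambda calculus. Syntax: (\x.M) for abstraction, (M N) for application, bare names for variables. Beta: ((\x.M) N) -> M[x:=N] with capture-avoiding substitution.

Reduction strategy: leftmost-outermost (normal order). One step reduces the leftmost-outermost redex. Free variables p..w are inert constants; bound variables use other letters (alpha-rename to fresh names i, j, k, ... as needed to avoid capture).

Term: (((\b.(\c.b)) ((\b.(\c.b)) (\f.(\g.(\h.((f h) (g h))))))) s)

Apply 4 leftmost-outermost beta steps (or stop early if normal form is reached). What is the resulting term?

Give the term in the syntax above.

Step 0: (((\b.(\c.b)) ((\b.(\c.b)) (\f.(\g.(\h.((f h) (g h))))))) s)
Step 1: ((\c.((\b.(\c.b)) (\f.(\g.(\h.((f h) (g h))))))) s)
Step 2: ((\b.(\c.b)) (\f.(\g.(\h.((f h) (g h))))))
Step 3: (\c.(\f.(\g.(\h.((f h) (g h))))))
Step 4: (normal form reached)

Answer: (\c.(\f.(\g.(\h.((f h) (g h))))))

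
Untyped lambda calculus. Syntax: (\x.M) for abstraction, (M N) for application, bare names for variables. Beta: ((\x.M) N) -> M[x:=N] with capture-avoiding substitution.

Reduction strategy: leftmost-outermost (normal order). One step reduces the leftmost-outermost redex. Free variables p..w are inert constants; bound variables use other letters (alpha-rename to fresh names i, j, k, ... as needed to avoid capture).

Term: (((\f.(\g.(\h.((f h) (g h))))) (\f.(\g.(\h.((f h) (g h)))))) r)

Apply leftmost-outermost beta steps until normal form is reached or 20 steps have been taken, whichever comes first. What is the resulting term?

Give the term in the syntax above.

Answer: (\h.(\i.((h i) ((r h) i))))

Derivation:
Step 0: (((\f.(\g.(\h.((f h) (g h))))) (\f.(\g.(\h.((f h) (g h)))))) r)
Step 1: ((\g.(\h.(((\f.(\g.(\h.((f h) (g h))))) h) (g h)))) r)
Step 2: (\h.(((\f.(\g.(\h.((f h) (g h))))) h) (r h)))
Step 3: (\h.((\g.(\i.((h i) (g i)))) (r h)))
Step 4: (\h.(\i.((h i) ((r h) i))))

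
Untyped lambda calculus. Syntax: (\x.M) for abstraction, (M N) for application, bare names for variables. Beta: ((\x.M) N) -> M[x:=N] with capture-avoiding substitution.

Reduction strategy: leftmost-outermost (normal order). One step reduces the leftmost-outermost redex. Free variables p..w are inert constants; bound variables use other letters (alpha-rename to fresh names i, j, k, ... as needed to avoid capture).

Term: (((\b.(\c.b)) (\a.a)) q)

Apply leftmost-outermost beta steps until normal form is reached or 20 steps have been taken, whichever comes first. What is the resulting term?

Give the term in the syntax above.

Step 0: (((\b.(\c.b)) (\a.a)) q)
Step 1: ((\c.(\a.a)) q)
Step 2: (\a.a)

Answer: (\a.a)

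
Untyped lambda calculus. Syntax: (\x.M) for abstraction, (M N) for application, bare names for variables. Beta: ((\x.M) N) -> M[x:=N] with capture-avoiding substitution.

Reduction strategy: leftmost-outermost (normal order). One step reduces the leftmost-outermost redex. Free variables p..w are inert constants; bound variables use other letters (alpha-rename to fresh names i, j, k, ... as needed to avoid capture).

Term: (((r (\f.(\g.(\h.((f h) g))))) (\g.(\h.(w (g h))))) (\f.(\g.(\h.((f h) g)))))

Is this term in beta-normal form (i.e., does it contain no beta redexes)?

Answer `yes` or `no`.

Answer: yes

Derivation:
Term: (((r (\f.(\g.(\h.((f h) g))))) (\g.(\h.(w (g h))))) (\f.(\g.(\h.((f h) g)))))
No beta redexes found.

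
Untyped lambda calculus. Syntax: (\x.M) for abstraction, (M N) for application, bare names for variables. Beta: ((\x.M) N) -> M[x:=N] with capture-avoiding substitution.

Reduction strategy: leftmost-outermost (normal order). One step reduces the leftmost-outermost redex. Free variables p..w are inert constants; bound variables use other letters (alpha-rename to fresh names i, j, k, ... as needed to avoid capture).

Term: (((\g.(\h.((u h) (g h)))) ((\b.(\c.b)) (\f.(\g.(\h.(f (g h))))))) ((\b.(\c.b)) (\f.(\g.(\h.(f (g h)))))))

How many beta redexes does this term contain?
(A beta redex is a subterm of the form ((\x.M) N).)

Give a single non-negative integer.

Term: (((\g.(\h.((u h) (g h)))) ((\b.(\c.b)) (\f.(\g.(\h.(f (g h))))))) ((\b.(\c.b)) (\f.(\g.(\h.(f (g h)))))))
  Redex: ((\g.(\h.((u h) (g h)))) ((\b.(\c.b)) (\f.(\g.(\h.(f (g h)))))))
  Redex: ((\b.(\c.b)) (\f.(\g.(\h.(f (g h))))))
  Redex: ((\b.(\c.b)) (\f.(\g.(\h.(f (g h))))))
Total redexes: 3

Answer: 3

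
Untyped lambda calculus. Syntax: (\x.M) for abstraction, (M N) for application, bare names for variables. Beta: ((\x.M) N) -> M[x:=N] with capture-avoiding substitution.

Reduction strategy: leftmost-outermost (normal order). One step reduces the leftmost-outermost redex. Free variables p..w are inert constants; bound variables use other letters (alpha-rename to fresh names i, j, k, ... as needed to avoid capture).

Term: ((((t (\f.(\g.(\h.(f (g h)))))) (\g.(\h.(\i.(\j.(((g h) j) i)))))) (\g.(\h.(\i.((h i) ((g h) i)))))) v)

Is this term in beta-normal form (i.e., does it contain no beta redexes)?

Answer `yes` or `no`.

Term: ((((t (\f.(\g.(\h.(f (g h)))))) (\g.(\h.(\i.(\j.(((g h) j) i)))))) (\g.(\h.(\i.((h i) ((g h) i)))))) v)
No beta redexes found.

Answer: yes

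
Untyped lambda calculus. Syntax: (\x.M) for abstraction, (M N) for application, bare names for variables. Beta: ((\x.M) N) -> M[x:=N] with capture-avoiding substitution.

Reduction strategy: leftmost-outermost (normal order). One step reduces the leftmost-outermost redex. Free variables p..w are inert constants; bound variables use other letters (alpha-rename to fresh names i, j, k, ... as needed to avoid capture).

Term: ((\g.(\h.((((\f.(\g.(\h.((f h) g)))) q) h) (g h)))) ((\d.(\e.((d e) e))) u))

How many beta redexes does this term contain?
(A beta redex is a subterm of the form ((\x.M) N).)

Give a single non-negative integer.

Answer: 3

Derivation:
Term: ((\g.(\h.((((\f.(\g.(\h.((f h) g)))) q) h) (g h)))) ((\d.(\e.((d e) e))) u))
  Redex: ((\g.(\h.((((\f.(\g.(\h.((f h) g)))) q) h) (g h)))) ((\d.(\e.((d e) e))) u))
  Redex: ((\f.(\g.(\h.((f h) g)))) q)
  Redex: ((\d.(\e.((d e) e))) u)
Total redexes: 3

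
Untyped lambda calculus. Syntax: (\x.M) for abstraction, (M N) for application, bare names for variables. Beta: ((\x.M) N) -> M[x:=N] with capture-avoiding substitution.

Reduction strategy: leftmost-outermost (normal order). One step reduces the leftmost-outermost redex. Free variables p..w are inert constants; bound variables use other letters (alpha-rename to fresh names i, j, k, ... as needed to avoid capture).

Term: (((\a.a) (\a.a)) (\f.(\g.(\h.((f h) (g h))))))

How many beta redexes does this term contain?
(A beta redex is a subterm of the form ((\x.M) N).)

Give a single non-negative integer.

Answer: 1

Derivation:
Term: (((\a.a) (\a.a)) (\f.(\g.(\h.((f h) (g h))))))
  Redex: ((\a.a) (\a.a))
Total redexes: 1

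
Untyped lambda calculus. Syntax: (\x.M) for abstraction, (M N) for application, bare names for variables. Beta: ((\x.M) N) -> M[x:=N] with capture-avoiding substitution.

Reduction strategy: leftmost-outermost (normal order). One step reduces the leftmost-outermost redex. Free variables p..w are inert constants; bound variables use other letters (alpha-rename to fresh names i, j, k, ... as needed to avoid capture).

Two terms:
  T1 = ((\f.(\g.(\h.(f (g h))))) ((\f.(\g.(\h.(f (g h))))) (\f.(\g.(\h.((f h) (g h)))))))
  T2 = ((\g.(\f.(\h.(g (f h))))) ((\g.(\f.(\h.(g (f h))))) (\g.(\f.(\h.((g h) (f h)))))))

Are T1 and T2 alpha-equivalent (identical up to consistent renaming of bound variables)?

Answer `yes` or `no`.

Term 1: ((\f.(\g.(\h.(f (g h))))) ((\f.(\g.(\h.(f (g h))))) (\f.(\g.(\h.((f h) (g h)))))))
Term 2: ((\g.(\f.(\h.(g (f h))))) ((\g.(\f.(\h.(g (f h))))) (\g.(\f.(\h.((g h) (f h)))))))
Alpha-equivalence: compare structure up to binder renaming.
Result: True

Answer: yes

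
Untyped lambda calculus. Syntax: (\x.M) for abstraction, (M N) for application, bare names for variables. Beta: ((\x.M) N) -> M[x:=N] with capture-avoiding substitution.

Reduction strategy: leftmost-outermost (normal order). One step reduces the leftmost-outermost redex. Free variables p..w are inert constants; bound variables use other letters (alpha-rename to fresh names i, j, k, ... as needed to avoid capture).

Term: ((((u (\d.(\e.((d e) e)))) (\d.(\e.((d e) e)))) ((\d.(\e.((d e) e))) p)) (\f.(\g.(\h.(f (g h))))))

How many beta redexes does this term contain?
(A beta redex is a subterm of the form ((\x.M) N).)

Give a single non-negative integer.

Term: ((((u (\d.(\e.((d e) e)))) (\d.(\e.((d e) e)))) ((\d.(\e.((d e) e))) p)) (\f.(\g.(\h.(f (g h))))))
  Redex: ((\d.(\e.((d e) e))) p)
Total redexes: 1

Answer: 1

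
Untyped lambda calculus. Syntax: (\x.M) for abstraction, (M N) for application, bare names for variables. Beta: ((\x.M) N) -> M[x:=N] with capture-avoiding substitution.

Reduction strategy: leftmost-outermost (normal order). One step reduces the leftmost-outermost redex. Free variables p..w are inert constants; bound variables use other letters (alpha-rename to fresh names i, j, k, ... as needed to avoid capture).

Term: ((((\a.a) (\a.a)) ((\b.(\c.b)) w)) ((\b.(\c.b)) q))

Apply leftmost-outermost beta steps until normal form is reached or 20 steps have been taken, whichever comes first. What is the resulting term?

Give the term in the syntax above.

Step 0: ((((\a.a) (\a.a)) ((\b.(\c.b)) w)) ((\b.(\c.b)) q))
Step 1: (((\a.a) ((\b.(\c.b)) w)) ((\b.(\c.b)) q))
Step 2: (((\b.(\c.b)) w) ((\b.(\c.b)) q))
Step 3: ((\c.w) ((\b.(\c.b)) q))
Step 4: w

Answer: w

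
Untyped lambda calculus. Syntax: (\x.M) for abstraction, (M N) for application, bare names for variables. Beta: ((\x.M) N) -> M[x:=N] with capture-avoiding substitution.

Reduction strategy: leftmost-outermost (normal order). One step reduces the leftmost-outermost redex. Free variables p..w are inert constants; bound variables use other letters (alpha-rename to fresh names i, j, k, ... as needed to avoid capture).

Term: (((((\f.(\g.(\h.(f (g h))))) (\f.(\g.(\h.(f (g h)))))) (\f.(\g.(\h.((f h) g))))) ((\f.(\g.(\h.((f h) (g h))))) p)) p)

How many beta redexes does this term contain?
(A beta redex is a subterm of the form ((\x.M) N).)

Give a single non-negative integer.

Answer: 2

Derivation:
Term: (((((\f.(\g.(\h.(f (g h))))) (\f.(\g.(\h.(f (g h)))))) (\f.(\g.(\h.((f h) g))))) ((\f.(\g.(\h.((f h) (g h))))) p)) p)
  Redex: ((\f.(\g.(\h.(f (g h))))) (\f.(\g.(\h.(f (g h))))))
  Redex: ((\f.(\g.(\h.((f h) (g h))))) p)
Total redexes: 2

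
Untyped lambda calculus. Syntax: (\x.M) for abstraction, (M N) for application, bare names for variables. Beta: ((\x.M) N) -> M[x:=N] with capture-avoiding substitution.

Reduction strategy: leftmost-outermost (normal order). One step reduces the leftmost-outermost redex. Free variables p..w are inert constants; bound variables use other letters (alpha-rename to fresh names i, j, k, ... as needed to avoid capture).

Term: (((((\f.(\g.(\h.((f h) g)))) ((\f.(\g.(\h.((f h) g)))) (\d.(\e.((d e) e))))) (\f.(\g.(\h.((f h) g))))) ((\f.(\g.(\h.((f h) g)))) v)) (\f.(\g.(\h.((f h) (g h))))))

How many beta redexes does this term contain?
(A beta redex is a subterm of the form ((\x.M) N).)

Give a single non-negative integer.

Term: (((((\f.(\g.(\h.((f h) g)))) ((\f.(\g.(\h.((f h) g)))) (\d.(\e.((d e) e))))) (\f.(\g.(\h.((f h) g))))) ((\f.(\g.(\h.((f h) g)))) v)) (\f.(\g.(\h.((f h) (g h))))))
  Redex: ((\f.(\g.(\h.((f h) g)))) ((\f.(\g.(\h.((f h) g)))) (\d.(\e.((d e) e)))))
  Redex: ((\f.(\g.(\h.((f h) g)))) (\d.(\e.((d e) e))))
  Redex: ((\f.(\g.(\h.((f h) g)))) v)
Total redexes: 3

Answer: 3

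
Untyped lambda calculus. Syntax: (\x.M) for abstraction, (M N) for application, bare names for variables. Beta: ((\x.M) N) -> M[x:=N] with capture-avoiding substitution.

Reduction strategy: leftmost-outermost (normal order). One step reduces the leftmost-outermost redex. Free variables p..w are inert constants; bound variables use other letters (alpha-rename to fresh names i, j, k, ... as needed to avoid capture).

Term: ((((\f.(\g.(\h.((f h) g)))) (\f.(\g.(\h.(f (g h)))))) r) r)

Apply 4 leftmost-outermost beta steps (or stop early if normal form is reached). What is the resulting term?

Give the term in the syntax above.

Step 0: ((((\f.(\g.(\h.((f h) g)))) (\f.(\g.(\h.(f (g h)))))) r) r)
Step 1: (((\g.(\h.(((\f.(\g.(\h.(f (g h))))) h) g))) r) r)
Step 2: ((\h.(((\f.(\g.(\h.(f (g h))))) h) r)) r)
Step 3: (((\f.(\g.(\h.(f (g h))))) r) r)
Step 4: ((\g.(\h.(r (g h)))) r)

Answer: ((\g.(\h.(r (g h)))) r)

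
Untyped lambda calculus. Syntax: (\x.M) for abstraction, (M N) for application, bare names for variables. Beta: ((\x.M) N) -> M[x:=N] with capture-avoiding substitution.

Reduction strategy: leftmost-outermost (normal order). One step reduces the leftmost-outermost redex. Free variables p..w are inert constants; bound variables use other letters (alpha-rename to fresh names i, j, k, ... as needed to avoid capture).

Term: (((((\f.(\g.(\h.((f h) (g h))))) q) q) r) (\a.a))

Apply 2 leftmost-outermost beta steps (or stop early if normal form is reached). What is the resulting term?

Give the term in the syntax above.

Step 0: (((((\f.(\g.(\h.((f h) (g h))))) q) q) r) (\a.a))
Step 1: ((((\g.(\h.((q h) (g h)))) q) r) (\a.a))
Step 2: (((\h.((q h) (q h))) r) (\a.a))

Answer: (((\h.((q h) (q h))) r) (\a.a))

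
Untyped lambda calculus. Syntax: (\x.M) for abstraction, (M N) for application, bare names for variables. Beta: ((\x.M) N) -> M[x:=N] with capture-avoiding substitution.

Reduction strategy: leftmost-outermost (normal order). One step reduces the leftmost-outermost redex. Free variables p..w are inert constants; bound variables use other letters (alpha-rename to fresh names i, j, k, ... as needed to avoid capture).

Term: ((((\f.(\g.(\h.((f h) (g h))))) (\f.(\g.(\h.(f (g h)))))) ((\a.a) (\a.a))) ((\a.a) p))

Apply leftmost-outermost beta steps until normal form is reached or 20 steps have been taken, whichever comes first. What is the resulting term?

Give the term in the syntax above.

Answer: (\h.(p (p h)))

Derivation:
Step 0: ((((\f.(\g.(\h.((f h) (g h))))) (\f.(\g.(\h.(f (g h)))))) ((\a.a) (\a.a))) ((\a.a) p))
Step 1: (((\g.(\h.(((\f.(\g.(\h.(f (g h))))) h) (g h)))) ((\a.a) (\a.a))) ((\a.a) p))
Step 2: ((\h.(((\f.(\g.(\h.(f (g h))))) h) (((\a.a) (\a.a)) h))) ((\a.a) p))
Step 3: (((\f.(\g.(\h.(f (g h))))) ((\a.a) p)) (((\a.a) (\a.a)) ((\a.a) p)))
Step 4: ((\g.(\h.(((\a.a) p) (g h)))) (((\a.a) (\a.a)) ((\a.a) p)))
Step 5: (\h.(((\a.a) p) ((((\a.a) (\a.a)) ((\a.a) p)) h)))
Step 6: (\h.(p ((((\a.a) (\a.a)) ((\a.a) p)) h)))
Step 7: (\h.(p (((\a.a) ((\a.a) p)) h)))
Step 8: (\h.(p (((\a.a) p) h)))
Step 9: (\h.(p (p h)))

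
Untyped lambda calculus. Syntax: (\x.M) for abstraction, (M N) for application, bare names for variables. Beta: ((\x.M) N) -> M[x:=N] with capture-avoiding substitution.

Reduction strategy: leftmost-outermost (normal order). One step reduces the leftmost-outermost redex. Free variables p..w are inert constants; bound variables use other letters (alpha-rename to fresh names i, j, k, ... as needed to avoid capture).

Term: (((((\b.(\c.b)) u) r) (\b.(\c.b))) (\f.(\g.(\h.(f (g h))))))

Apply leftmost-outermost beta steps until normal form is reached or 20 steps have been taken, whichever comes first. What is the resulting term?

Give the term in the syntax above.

Step 0: (((((\b.(\c.b)) u) r) (\b.(\c.b))) (\f.(\g.(\h.(f (g h))))))
Step 1: ((((\c.u) r) (\b.(\c.b))) (\f.(\g.(\h.(f (g h))))))
Step 2: ((u (\b.(\c.b))) (\f.(\g.(\h.(f (g h))))))

Answer: ((u (\b.(\c.b))) (\f.(\g.(\h.(f (g h))))))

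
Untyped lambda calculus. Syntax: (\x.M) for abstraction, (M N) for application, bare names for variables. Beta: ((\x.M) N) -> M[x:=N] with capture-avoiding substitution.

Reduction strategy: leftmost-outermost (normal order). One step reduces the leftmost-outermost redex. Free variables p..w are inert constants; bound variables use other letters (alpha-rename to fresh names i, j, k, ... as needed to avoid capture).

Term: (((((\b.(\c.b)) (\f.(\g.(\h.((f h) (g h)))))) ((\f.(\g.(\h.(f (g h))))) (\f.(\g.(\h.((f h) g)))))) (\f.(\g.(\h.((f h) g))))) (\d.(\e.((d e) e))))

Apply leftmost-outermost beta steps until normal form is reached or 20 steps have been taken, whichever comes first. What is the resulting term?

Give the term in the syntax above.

Answer: (\h.(\i.((h i) (\e.((h e) e)))))

Derivation:
Step 0: (((((\b.(\c.b)) (\f.(\g.(\h.((f h) (g h)))))) ((\f.(\g.(\h.(f (g h))))) (\f.(\g.(\h.((f h) g)))))) (\f.(\g.(\h.((f h) g))))) (\d.(\e.((d e) e))))
Step 1: ((((\c.(\f.(\g.(\h.((f h) (g h)))))) ((\f.(\g.(\h.(f (g h))))) (\f.(\g.(\h.((f h) g)))))) (\f.(\g.(\h.((f h) g))))) (\d.(\e.((d e) e))))
Step 2: (((\f.(\g.(\h.((f h) (g h))))) (\f.(\g.(\h.((f h) g))))) (\d.(\e.((d e) e))))
Step 3: ((\g.(\h.(((\f.(\g.(\h.((f h) g)))) h) (g h)))) (\d.(\e.((d e) e))))
Step 4: (\h.(((\f.(\g.(\h.((f h) g)))) h) ((\d.(\e.((d e) e))) h)))
Step 5: (\h.((\g.(\i.((h i) g))) ((\d.(\e.((d e) e))) h)))
Step 6: (\h.(\i.((h i) ((\d.(\e.((d e) e))) h))))
Step 7: (\h.(\i.((h i) (\e.((h e) e)))))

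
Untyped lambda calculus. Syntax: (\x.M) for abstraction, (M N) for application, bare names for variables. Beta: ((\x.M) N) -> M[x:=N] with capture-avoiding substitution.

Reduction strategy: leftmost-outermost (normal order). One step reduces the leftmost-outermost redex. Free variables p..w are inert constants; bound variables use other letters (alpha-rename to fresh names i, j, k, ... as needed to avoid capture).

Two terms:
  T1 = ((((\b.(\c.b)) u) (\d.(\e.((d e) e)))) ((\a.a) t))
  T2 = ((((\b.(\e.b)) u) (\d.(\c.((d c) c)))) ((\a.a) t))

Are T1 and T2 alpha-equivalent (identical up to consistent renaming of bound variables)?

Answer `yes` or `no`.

Answer: yes

Derivation:
Term 1: ((((\b.(\c.b)) u) (\d.(\e.((d e) e)))) ((\a.a) t))
Term 2: ((((\b.(\e.b)) u) (\d.(\c.((d c) c)))) ((\a.a) t))
Alpha-equivalence: compare structure up to binder renaming.
Result: True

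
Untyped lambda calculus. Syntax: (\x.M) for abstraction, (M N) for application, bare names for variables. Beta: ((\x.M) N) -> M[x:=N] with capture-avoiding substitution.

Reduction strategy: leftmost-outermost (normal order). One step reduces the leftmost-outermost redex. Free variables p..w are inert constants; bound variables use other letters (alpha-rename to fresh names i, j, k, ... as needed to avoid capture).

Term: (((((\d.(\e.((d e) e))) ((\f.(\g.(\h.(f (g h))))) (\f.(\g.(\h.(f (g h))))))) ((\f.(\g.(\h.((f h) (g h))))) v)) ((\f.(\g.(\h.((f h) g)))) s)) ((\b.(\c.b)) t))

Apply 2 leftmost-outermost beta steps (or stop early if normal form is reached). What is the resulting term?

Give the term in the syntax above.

Step 0: (((((\d.(\e.((d e) e))) ((\f.(\g.(\h.(f (g h))))) (\f.(\g.(\h.(f (g h))))))) ((\f.(\g.(\h.((f h) (g h))))) v)) ((\f.(\g.(\h.((f h) g)))) s)) ((\b.(\c.b)) t))
Step 1: ((((\e.((((\f.(\g.(\h.(f (g h))))) (\f.(\g.(\h.(f (g h)))))) e) e)) ((\f.(\g.(\h.((f h) (g h))))) v)) ((\f.(\g.(\h.((f h) g)))) s)) ((\b.(\c.b)) t))
Step 2: ((((((\f.(\g.(\h.(f (g h))))) (\f.(\g.(\h.(f (g h)))))) ((\f.(\g.(\h.((f h) (g h))))) v)) ((\f.(\g.(\h.((f h) (g h))))) v)) ((\f.(\g.(\h.((f h) g)))) s)) ((\b.(\c.b)) t))

Answer: ((((((\f.(\g.(\h.(f (g h))))) (\f.(\g.(\h.(f (g h)))))) ((\f.(\g.(\h.((f h) (g h))))) v)) ((\f.(\g.(\h.((f h) (g h))))) v)) ((\f.(\g.(\h.((f h) g)))) s)) ((\b.(\c.b)) t))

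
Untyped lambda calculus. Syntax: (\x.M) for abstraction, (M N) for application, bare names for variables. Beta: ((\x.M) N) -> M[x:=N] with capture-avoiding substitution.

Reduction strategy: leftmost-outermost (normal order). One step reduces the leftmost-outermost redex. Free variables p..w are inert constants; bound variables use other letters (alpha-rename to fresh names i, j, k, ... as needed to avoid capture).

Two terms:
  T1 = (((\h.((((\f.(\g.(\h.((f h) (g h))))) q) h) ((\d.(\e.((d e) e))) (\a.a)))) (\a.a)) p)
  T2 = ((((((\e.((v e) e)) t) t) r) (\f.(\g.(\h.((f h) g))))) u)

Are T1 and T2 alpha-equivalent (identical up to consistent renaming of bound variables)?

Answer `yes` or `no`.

Term 1: (((\h.((((\f.(\g.(\h.((f h) (g h))))) q) h) ((\d.(\e.((d e) e))) (\a.a)))) (\a.a)) p)
Term 2: ((((((\e.((v e) e)) t) t) r) (\f.(\g.(\h.((f h) g))))) u)
Alpha-equivalence: compare structure up to binder renaming.
Result: False

Answer: no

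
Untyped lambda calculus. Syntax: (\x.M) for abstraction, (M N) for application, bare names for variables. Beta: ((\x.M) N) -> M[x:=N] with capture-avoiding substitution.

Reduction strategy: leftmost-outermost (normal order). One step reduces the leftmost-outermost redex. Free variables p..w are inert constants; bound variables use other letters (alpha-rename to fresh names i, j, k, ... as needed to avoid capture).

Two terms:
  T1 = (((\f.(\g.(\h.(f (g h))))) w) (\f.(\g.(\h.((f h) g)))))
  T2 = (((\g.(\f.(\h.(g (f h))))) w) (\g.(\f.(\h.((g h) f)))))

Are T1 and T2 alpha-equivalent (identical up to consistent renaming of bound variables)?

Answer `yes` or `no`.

Term 1: (((\f.(\g.(\h.(f (g h))))) w) (\f.(\g.(\h.((f h) g)))))
Term 2: (((\g.(\f.(\h.(g (f h))))) w) (\g.(\f.(\h.((g h) f)))))
Alpha-equivalence: compare structure up to binder renaming.
Result: True

Answer: yes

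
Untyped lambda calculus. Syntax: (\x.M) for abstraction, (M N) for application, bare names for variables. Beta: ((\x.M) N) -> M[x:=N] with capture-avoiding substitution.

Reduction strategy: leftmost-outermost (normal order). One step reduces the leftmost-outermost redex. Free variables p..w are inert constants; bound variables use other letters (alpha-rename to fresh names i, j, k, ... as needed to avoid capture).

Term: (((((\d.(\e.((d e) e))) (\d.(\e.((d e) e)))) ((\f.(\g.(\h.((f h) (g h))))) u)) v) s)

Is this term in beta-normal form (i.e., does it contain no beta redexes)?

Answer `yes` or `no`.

Answer: no

Derivation:
Term: (((((\d.(\e.((d e) e))) (\d.(\e.((d e) e)))) ((\f.(\g.(\h.((f h) (g h))))) u)) v) s)
Found 2 beta redex(es).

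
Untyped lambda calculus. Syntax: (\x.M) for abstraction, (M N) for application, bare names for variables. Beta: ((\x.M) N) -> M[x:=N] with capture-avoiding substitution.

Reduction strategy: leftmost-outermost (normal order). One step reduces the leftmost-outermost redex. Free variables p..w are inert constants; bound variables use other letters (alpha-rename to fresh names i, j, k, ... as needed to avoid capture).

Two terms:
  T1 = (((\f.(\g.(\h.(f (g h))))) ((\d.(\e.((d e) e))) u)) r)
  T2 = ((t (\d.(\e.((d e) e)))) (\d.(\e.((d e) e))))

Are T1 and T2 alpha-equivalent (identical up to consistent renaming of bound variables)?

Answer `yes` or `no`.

Answer: no

Derivation:
Term 1: (((\f.(\g.(\h.(f (g h))))) ((\d.(\e.((d e) e))) u)) r)
Term 2: ((t (\d.(\e.((d e) e)))) (\d.(\e.((d e) e))))
Alpha-equivalence: compare structure up to binder renaming.
Result: False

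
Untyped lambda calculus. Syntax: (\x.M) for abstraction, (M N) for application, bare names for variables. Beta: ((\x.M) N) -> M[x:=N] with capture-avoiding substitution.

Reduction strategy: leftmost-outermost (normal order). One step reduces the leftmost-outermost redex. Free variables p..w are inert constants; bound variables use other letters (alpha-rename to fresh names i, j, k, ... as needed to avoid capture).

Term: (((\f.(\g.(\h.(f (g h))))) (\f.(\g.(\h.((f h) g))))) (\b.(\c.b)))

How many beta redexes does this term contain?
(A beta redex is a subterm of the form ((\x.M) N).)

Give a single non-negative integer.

Answer: 1

Derivation:
Term: (((\f.(\g.(\h.(f (g h))))) (\f.(\g.(\h.((f h) g))))) (\b.(\c.b)))
  Redex: ((\f.(\g.(\h.(f (g h))))) (\f.(\g.(\h.((f h) g)))))
Total redexes: 1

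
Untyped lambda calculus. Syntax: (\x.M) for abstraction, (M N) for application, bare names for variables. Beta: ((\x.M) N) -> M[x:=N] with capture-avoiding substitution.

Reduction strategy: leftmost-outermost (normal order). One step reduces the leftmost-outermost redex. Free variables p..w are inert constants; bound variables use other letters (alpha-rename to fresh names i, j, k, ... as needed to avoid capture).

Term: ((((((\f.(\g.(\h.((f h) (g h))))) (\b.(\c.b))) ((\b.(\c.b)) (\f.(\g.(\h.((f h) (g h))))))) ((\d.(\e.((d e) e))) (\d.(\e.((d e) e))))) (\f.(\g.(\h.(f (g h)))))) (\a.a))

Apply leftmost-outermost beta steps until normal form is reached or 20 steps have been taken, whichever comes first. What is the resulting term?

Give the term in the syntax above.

Answer: (\g.(\h.(\i.((g h) i))))

Derivation:
Step 0: ((((((\f.(\g.(\h.((f h) (g h))))) (\b.(\c.b))) ((\b.(\c.b)) (\f.(\g.(\h.((f h) (g h))))))) ((\d.(\e.((d e) e))) (\d.(\e.((d e) e))))) (\f.(\g.(\h.(f (g h)))))) (\a.a))
Step 1: (((((\g.(\h.(((\b.(\c.b)) h) (g h)))) ((\b.(\c.b)) (\f.(\g.(\h.((f h) (g h))))))) ((\d.(\e.((d e) e))) (\d.(\e.((d e) e))))) (\f.(\g.(\h.(f (g h)))))) (\a.a))
Step 2: ((((\h.(((\b.(\c.b)) h) (((\b.(\c.b)) (\f.(\g.(\h.((f h) (g h)))))) h))) ((\d.(\e.((d e) e))) (\d.(\e.((d e) e))))) (\f.(\g.(\h.(f (g h)))))) (\a.a))
Step 3: (((((\b.(\c.b)) ((\d.(\e.((d e) e))) (\d.(\e.((d e) e))))) (((\b.(\c.b)) (\f.(\g.(\h.((f h) (g h)))))) ((\d.(\e.((d e) e))) (\d.(\e.((d e) e)))))) (\f.(\g.(\h.(f (g h)))))) (\a.a))
Step 4: ((((\c.((\d.(\e.((d e) e))) (\d.(\e.((d e) e))))) (((\b.(\c.b)) (\f.(\g.(\h.((f h) (g h)))))) ((\d.(\e.((d e) e))) (\d.(\e.((d e) e)))))) (\f.(\g.(\h.(f (g h)))))) (\a.a))
Step 5: ((((\d.(\e.((d e) e))) (\d.(\e.((d e) e)))) (\f.(\g.(\h.(f (g h)))))) (\a.a))
Step 6: (((\e.(((\d.(\e.((d e) e))) e) e)) (\f.(\g.(\h.(f (g h)))))) (\a.a))
Step 7: ((((\d.(\e.((d e) e))) (\f.(\g.(\h.(f (g h)))))) (\f.(\g.(\h.(f (g h)))))) (\a.a))
Step 8: (((\e.(((\f.(\g.(\h.(f (g h))))) e) e)) (\f.(\g.(\h.(f (g h)))))) (\a.a))
Step 9: ((((\f.(\g.(\h.(f (g h))))) (\f.(\g.(\h.(f (g h)))))) (\f.(\g.(\h.(f (g h)))))) (\a.a))
Step 10: (((\g.(\h.((\f.(\g.(\h.(f (g h))))) (g h)))) (\f.(\g.(\h.(f (g h)))))) (\a.a))
Step 11: ((\h.((\f.(\g.(\h.(f (g h))))) ((\f.(\g.(\h.(f (g h))))) h))) (\a.a))
Step 12: ((\f.(\g.(\h.(f (g h))))) ((\f.(\g.(\h.(f (g h))))) (\a.a)))
Step 13: (\g.(\h.(((\f.(\g.(\h.(f (g h))))) (\a.a)) (g h))))
Step 14: (\g.(\h.((\g.(\h.((\a.a) (g h)))) (g h))))
Step 15: (\g.(\h.(\i.((\a.a) ((g h) i)))))
Step 16: (\g.(\h.(\i.((g h) i))))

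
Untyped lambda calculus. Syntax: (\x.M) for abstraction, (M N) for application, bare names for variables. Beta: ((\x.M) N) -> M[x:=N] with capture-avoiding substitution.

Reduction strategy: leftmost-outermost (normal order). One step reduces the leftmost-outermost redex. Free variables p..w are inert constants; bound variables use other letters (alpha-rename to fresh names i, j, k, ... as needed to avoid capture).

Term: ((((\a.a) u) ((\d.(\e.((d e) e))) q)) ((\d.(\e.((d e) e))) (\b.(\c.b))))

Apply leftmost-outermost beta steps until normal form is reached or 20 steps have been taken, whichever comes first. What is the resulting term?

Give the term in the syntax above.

Answer: ((u (\e.((q e) e))) (\e.e))

Derivation:
Step 0: ((((\a.a) u) ((\d.(\e.((d e) e))) q)) ((\d.(\e.((d e) e))) (\b.(\c.b))))
Step 1: ((u ((\d.(\e.((d e) e))) q)) ((\d.(\e.((d e) e))) (\b.(\c.b))))
Step 2: ((u (\e.((q e) e))) ((\d.(\e.((d e) e))) (\b.(\c.b))))
Step 3: ((u (\e.((q e) e))) (\e.(((\b.(\c.b)) e) e)))
Step 4: ((u (\e.((q e) e))) (\e.((\c.e) e)))
Step 5: ((u (\e.((q e) e))) (\e.e))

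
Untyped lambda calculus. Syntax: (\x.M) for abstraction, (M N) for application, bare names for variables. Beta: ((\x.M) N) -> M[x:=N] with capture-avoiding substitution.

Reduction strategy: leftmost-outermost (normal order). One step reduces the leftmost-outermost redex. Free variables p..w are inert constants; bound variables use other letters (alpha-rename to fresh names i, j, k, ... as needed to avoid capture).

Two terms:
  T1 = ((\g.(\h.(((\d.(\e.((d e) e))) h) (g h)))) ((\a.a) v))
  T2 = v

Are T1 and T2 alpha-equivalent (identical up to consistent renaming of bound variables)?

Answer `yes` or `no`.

Term 1: ((\g.(\h.(((\d.(\e.((d e) e))) h) (g h)))) ((\a.a) v))
Term 2: v
Alpha-equivalence: compare structure up to binder renaming.
Result: False

Answer: no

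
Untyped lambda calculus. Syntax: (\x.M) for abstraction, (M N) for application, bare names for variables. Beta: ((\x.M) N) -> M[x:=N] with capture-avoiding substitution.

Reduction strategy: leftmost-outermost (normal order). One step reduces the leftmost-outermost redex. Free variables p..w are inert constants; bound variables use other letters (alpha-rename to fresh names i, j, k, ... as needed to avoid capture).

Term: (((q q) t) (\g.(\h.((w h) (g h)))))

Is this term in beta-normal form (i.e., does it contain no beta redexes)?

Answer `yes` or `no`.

Term: (((q q) t) (\g.(\h.((w h) (g h)))))
No beta redexes found.

Answer: yes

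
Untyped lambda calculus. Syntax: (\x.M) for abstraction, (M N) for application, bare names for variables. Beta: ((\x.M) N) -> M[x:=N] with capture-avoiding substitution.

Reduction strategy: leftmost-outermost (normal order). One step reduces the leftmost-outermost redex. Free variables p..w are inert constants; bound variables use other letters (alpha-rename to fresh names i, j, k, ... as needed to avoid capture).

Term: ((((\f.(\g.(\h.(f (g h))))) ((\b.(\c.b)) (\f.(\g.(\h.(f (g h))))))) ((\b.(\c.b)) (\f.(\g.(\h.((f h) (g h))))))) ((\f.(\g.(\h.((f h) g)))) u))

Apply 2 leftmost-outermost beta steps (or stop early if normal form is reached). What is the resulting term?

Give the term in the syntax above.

Answer: ((\h.(((\b.(\c.b)) (\f.(\g.(\h.(f (g h)))))) (((\b.(\c.b)) (\f.(\g.(\h.((f h) (g h)))))) h))) ((\f.(\g.(\h.((f h) g)))) u))

Derivation:
Step 0: ((((\f.(\g.(\h.(f (g h))))) ((\b.(\c.b)) (\f.(\g.(\h.(f (g h))))))) ((\b.(\c.b)) (\f.(\g.(\h.((f h) (g h))))))) ((\f.(\g.(\h.((f h) g)))) u))
Step 1: (((\g.(\h.(((\b.(\c.b)) (\f.(\g.(\h.(f (g h)))))) (g h)))) ((\b.(\c.b)) (\f.(\g.(\h.((f h) (g h))))))) ((\f.(\g.(\h.((f h) g)))) u))
Step 2: ((\h.(((\b.(\c.b)) (\f.(\g.(\h.(f (g h)))))) (((\b.(\c.b)) (\f.(\g.(\h.((f h) (g h)))))) h))) ((\f.(\g.(\h.((f h) g)))) u))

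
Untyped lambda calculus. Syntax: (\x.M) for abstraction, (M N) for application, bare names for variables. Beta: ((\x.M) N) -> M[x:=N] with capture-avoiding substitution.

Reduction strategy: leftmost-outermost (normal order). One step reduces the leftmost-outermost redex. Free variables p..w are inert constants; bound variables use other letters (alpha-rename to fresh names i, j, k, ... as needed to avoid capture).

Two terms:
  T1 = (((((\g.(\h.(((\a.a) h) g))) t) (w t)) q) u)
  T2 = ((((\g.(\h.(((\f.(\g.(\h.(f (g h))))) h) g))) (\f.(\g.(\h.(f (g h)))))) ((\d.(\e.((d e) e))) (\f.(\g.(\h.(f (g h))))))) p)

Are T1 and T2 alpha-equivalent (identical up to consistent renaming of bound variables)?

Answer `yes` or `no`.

Term 1: (((((\g.(\h.(((\a.a) h) g))) t) (w t)) q) u)
Term 2: ((((\g.(\h.(((\f.(\g.(\h.(f (g h))))) h) g))) (\f.(\g.(\h.(f (g h)))))) ((\d.(\e.((d e) e))) (\f.(\g.(\h.(f (g h))))))) p)
Alpha-equivalence: compare structure up to binder renaming.
Result: False

Answer: no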